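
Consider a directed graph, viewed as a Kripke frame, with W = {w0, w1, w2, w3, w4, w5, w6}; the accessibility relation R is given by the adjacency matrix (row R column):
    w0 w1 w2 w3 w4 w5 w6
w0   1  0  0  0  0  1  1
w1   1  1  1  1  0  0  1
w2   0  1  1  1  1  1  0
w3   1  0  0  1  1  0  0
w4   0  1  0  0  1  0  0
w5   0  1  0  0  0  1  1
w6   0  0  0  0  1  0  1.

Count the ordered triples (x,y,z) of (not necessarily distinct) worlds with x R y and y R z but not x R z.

Enumerating: (w0,w5,w1), (w0,w6,w4), (w1,w0,w5), (w1,w2,w4), (w1,w2,w5), (w1,w3,w4), (w1,w6,w4), (w2,w1,w0), (w2,w1,w6), (w2,w3,w0), (w2,w5,w6), (w3,w0,w5), … and 11 more.
Total: 23.

23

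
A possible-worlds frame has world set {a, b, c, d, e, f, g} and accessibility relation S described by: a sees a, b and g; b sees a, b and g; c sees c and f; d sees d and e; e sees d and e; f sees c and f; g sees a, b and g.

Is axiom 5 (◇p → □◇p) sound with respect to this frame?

Yes

By correspondence theory, 5 is valid on a frame iff S is Euclidean.
Euclidean: yes — any two successors of a common world are S-related.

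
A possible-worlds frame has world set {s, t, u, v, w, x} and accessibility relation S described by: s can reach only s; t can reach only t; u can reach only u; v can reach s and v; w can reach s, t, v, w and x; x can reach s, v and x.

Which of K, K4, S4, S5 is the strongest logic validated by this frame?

Transitive (axiom 4): yes — every two-step S-path is closed by a direct edge.
Reflexive (axiom T): yes — every world is S-related to itself.
Euclidean (axiom 5): no — w S s and w S t, but not s S t.
So F validates K, K4, S4; S5 would additionally require S to be Euclidean. The strongest is S4.

S4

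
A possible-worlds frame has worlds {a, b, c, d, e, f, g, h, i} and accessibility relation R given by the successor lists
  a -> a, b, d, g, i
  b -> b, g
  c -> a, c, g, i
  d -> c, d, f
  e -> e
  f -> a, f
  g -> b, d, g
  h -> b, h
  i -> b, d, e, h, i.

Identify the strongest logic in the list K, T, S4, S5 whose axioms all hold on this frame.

Reflexive (axiom T): yes — every world is R-related to itself.
Transitive (axiom 4): no — a R d and d R c, but not a R c.
Euclidean (axiom 5): no — a R b and a R d, but not b R d.
So F validates K, T; S4 would additionally require R to be transitive. The strongest is T.

T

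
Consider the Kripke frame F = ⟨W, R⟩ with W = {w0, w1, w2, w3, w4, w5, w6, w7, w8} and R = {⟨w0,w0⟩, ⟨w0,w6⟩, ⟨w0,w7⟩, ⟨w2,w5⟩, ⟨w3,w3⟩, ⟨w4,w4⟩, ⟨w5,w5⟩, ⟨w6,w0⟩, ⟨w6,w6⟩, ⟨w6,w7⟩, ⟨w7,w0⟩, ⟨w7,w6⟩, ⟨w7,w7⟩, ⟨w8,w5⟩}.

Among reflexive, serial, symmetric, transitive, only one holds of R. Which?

Reflexive: no — w1 is not related to itself.
Serial: no — w1 has no R-successor.
Symmetric: no — w2 R w5 but not w5 R w2.
Transitive: yes — every two-step R-path is closed by a direct edge.
Only transitive holds.

transitive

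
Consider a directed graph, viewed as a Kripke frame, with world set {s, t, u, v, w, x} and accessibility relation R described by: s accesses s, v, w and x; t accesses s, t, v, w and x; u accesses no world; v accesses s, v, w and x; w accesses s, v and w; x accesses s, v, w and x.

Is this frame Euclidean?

Euclidean: no — s R w and s R x, but not w R x.

No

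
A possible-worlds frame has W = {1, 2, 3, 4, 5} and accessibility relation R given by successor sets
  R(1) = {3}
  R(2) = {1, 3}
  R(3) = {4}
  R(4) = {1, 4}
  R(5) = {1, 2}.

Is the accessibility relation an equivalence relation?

No

Reflexive: no — 1 is not related to itself.
Symmetric: no — 1 R 3 but not 3 R 1.
Transitive: no — 1 R 3 and 3 R 4, but not 1 R 4.
So R is not an equivalence relation.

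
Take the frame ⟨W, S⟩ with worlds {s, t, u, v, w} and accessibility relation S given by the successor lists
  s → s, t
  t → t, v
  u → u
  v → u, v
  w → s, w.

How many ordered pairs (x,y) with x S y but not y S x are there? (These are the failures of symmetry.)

Enumerating: (s,t), (t,v), (v,u), (w,s).

4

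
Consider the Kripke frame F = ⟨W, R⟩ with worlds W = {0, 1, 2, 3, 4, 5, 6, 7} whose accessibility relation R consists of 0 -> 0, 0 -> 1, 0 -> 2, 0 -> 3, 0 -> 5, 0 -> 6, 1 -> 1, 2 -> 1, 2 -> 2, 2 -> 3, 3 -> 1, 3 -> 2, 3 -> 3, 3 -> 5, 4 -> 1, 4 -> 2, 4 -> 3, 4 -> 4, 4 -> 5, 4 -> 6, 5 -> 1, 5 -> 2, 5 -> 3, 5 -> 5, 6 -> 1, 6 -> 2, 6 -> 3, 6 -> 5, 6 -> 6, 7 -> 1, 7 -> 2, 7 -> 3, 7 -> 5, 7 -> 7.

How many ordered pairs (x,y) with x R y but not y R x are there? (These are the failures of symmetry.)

22

Enumerating: (0,1), (0,2), (0,3), (0,5), (0,6), (2,1), (3,1), (4,1), (4,2), (4,3), (4,5), (4,6), … and 10 more.
Total: 22.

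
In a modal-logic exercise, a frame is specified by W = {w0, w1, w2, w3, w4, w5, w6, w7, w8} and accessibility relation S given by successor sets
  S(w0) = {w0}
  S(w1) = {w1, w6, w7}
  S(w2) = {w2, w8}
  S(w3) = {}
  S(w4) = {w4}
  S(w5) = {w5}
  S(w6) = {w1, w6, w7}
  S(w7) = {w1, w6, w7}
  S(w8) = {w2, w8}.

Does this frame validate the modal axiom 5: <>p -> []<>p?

Yes

By correspondence theory, 5 is valid on a frame iff S is Euclidean.
Euclidean: yes — any two successors of a common world are S-related.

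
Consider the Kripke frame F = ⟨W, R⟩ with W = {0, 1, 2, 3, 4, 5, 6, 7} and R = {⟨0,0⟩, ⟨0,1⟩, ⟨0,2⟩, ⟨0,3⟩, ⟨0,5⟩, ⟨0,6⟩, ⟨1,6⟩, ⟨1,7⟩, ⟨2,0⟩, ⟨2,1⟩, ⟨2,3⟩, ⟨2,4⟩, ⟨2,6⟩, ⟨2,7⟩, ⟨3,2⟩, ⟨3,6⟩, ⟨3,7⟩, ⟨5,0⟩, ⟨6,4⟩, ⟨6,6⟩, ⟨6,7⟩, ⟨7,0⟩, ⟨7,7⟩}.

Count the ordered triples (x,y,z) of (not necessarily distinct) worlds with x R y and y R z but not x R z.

28

Enumerating: (0,1,7), (0,2,4), (0,2,7), (0,3,7), (0,6,4), (0,6,7), (1,6,4), (1,7,0), (2,0,2), (2,0,5), (2,3,2), (3,2,0), … and 16 more.
Total: 28.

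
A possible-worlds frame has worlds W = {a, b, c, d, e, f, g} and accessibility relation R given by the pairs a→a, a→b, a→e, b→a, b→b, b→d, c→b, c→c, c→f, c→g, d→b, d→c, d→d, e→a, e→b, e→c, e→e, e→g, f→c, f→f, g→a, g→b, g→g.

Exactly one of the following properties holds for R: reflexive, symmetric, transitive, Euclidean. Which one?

Reflexive: yes — every world is R-related to itself.
Symmetric: no — c R b but not b R c.
Transitive: no — a R b and b R d, but not a R d.
Euclidean: no — a R b and a R e, but not b R e.
Only reflexive holds.

reflexive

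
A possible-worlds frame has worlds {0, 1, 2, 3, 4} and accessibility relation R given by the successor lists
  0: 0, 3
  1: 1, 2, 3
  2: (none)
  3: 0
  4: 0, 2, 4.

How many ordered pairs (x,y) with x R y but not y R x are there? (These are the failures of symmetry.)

4

Enumerating: (1,2), (1,3), (4,0), (4,2).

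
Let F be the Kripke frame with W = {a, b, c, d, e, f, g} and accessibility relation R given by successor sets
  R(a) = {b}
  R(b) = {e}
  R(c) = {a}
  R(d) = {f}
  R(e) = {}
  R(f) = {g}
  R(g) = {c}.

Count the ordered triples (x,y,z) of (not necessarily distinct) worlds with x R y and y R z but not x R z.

Enumerating: (a,b,e), (c,a,b), (d,f,g), (f,g,c), (g,c,a).

5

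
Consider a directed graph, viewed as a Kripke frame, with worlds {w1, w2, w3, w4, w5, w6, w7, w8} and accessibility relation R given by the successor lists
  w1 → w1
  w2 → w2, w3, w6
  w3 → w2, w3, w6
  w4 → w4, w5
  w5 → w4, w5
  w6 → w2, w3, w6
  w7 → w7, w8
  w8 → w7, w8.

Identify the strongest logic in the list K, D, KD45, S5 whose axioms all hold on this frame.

Serial (axiom D): yes — every world has a successor (e.g. w1 R w1).
Euclidean (axiom 5): yes — any two successors of a common world are R-related.
Transitive (axiom 4): yes — every two-step R-path is closed by a direct edge.
Reflexive (axiom T): yes — every world is R-related to itself.
So F validates K, D, KD45, S5. The strongest is S5.

S5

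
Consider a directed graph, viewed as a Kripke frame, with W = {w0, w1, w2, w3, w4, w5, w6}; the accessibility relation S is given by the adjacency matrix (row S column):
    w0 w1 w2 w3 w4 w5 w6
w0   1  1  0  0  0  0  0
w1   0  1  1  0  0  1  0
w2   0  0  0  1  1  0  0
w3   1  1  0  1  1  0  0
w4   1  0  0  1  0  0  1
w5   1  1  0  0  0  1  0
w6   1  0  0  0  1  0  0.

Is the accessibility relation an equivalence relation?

No

Reflexive: no — w2 is not related to itself.
Symmetric: no — w0 S w1 but not w1 S w0.
Transitive: no — w0 S w1 and w1 S w2, but not w0 S w2.
So S is not an equivalence relation.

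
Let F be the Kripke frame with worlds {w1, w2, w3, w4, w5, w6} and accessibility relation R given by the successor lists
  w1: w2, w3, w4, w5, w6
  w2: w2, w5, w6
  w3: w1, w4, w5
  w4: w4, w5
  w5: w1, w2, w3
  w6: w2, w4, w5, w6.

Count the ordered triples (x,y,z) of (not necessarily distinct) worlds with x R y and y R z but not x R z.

Enumerating: (w1,w3,w1), (w1,w5,w1), (w2,w5,w1), (w2,w5,w3), (w2,w6,w4), (w3,w1,w2), (w3,w1,w3), (w3,w1,w6), (w3,w5,w2), (w3,w5,w3), (w4,w5,w1), (w4,w5,w2), … and 10 more.
Total: 22.

22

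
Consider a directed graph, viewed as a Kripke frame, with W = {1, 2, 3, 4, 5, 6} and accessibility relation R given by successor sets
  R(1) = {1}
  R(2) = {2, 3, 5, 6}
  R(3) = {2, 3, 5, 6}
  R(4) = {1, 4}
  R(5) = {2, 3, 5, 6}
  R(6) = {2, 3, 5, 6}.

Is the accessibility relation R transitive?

Yes

Transitive: yes — every two-step R-path is closed by a direct edge.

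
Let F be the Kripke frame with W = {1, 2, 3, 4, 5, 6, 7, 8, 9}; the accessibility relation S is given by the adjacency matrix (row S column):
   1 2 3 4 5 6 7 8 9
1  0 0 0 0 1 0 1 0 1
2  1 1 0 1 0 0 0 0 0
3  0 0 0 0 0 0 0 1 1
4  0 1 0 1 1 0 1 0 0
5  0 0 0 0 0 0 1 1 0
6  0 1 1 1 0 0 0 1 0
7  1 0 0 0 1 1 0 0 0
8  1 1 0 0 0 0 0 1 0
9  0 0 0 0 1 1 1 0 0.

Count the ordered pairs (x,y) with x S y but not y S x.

Enumerating: (1,5), (1,9), (2,1), (3,8), (3,9), (4,5), (4,7), (5,8), (6,2), (6,3), (6,4), (6,8), (7,6), (8,1), (8,2), (9,5), (9,6), (9,7).

18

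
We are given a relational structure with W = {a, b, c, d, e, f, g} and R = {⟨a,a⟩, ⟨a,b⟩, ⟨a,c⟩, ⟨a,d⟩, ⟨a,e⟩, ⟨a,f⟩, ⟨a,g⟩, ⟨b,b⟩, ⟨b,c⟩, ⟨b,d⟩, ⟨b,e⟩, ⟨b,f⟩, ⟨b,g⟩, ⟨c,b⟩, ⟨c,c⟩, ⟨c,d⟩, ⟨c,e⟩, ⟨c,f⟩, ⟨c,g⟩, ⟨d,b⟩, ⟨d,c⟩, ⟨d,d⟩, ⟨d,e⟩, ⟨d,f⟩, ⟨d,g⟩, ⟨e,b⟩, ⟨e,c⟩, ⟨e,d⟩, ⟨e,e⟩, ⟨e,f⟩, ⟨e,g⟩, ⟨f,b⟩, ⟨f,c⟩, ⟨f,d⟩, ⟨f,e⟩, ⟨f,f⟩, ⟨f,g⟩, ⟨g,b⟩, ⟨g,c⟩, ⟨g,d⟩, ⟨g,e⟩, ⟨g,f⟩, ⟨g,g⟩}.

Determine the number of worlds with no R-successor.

R is serial; there are no such worlds.

0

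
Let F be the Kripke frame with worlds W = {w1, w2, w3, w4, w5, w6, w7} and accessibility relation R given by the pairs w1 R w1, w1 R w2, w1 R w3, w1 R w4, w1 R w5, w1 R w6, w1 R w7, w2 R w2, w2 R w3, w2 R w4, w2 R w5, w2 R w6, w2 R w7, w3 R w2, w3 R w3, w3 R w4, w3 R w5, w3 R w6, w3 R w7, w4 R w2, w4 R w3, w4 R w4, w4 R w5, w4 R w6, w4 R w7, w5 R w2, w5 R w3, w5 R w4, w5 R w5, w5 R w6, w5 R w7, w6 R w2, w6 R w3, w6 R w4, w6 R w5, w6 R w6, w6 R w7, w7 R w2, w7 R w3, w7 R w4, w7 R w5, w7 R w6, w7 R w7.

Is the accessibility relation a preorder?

Reflexive: yes — every world is R-related to itself.
Transitive: yes — every two-step R-path is closed by a direct edge.
So R is a preorder.

Yes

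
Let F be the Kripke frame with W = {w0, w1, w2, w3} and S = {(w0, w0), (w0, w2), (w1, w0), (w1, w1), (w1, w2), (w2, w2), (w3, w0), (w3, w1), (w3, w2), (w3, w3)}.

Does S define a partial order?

Yes

Reflexive: yes — every world is S-related to itself.
Transitive: yes — every two-step S-path is closed by a direct edge.
Antisymmetric: yes — no distinct pair is related both ways.
So S is a partial order.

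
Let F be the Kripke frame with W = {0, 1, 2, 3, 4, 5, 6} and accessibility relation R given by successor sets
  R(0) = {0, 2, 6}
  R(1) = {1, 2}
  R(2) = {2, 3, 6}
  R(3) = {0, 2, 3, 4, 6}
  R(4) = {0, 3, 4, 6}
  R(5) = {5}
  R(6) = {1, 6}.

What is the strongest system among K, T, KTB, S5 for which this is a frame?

Reflexive (axiom T): yes — every world is R-related to itself.
Symmetric (axiom B): no — 0 R 2 but not 2 R 0.
Euclidean (axiom 5): no — 0 R 6 and 0 R 2, but not 6 R 2.
So F validates K, T; KTB would additionally require R to be symmetric. The strongest is T.

T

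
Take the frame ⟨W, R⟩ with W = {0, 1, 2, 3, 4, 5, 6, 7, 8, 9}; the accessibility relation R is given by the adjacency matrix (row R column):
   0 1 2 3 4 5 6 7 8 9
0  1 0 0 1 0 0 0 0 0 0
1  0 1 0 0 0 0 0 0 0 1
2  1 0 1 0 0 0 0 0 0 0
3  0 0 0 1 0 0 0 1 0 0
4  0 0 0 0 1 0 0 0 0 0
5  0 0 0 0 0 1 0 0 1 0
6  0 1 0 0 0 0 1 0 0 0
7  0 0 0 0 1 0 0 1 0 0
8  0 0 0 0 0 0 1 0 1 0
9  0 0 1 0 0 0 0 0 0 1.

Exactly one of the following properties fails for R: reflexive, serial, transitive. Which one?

transitive

Reflexive: yes — every world is R-related to itself.
Serial: yes — every world has a successor (e.g. 0 R 0).
Transitive: no — 0 R 3 and 3 R 7, but not 0 R 7.
Only transitive fails.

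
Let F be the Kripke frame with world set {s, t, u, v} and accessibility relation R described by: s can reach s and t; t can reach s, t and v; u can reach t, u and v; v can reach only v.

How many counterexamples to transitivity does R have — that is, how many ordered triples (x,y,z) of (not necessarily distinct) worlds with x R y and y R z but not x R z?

Enumerating: (s,t,v), (u,t,s).

2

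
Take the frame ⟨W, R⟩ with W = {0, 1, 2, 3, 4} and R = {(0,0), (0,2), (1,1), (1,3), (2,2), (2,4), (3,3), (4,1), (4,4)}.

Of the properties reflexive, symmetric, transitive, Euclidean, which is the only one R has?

Reflexive: yes — every world is R-related to itself.
Symmetric: no — 0 R 2 but not 2 R 0.
Transitive: no — 0 R 2 and 2 R 4, but not 0 R 4.
Euclidean: no — 0 R 2 and 0 R 0, but not 2 R 0.
Only reflexive holds.

reflexive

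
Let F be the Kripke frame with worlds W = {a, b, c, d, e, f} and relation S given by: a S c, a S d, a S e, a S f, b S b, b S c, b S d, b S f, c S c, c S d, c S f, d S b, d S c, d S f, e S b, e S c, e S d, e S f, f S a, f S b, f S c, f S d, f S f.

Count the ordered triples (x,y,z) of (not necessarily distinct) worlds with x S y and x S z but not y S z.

Enumerating: (a,c,e), (a,d,d), (a,d,e), (a,e,e), (a,f,e), (b,c,b), (b,d,d), (c,d,d), (d,c,b), (e,c,b), (e,d,d), (f,a,a), (f,a,b), (f,b,a), (f,c,a), (f,c,b), (f,d,a), (f,d,d).

18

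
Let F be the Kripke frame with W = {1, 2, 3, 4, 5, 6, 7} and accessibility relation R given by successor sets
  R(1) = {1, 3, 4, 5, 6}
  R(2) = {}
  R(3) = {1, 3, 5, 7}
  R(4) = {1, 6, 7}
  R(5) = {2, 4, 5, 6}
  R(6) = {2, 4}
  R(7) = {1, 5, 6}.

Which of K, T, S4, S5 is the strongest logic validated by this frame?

Reflexive (axiom T): no — 2 is not related to itself.
Transitive (axiom 4): no — 1 R 3 and 3 R 7, but not 1 R 7.
Euclidean (axiom 5): no — 1 R 3 and 1 R 4, but not 3 R 4.
So F validates K; T would additionally require R to be reflexive. The strongest is K.

K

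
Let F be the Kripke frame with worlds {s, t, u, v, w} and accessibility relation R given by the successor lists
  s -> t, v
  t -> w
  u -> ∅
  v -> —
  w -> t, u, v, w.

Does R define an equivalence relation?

Reflexive: no — s is not related to itself.
Symmetric: no — s R t but not t R s.
Transitive: no — s R t and t R w, but not s R w.
So R is not an equivalence relation.

No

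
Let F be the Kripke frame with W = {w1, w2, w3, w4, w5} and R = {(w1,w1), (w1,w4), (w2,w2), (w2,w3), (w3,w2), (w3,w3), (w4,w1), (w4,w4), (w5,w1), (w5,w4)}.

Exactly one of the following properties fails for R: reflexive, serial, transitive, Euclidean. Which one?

reflexive

Reflexive: no — w5 is not related to itself.
Serial: yes — every world has a successor (e.g. w1 R w1).
Transitive: yes — every two-step R-path is closed by a direct edge.
Euclidean: yes — any two successors of a common world are R-related.
Only reflexive fails.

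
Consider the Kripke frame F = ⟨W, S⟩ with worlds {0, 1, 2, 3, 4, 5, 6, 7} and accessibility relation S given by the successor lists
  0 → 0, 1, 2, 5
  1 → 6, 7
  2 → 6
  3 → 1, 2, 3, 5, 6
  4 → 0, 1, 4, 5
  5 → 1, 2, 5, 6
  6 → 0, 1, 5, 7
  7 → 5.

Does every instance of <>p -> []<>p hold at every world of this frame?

By correspondence theory, 5 is valid on a frame iff S is Euclidean.
Euclidean: no — 0 S 1 and 0 S 2, but not 1 S 2.

No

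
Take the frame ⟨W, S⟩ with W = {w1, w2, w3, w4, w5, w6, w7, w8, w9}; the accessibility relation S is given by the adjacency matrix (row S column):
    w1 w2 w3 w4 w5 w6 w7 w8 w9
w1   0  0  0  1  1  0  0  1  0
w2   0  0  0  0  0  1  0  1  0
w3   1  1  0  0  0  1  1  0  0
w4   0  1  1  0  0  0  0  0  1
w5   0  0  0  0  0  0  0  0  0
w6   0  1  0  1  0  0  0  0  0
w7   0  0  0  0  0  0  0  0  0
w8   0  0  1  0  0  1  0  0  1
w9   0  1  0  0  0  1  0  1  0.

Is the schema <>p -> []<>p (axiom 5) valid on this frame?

No

The schema 5 characterises exactly the Euclidean frames.
Euclidean: no — w1 S w4 and w1 S w5, but not w4 S w5.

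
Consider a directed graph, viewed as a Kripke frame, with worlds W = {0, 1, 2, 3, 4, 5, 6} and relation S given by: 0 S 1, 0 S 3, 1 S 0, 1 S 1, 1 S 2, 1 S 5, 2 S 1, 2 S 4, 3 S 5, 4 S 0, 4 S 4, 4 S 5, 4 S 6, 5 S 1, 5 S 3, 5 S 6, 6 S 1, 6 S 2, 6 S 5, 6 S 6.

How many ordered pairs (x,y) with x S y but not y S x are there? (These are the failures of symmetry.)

Enumerating: (0,3), (2,4), (4,0), (4,5), (4,6), (6,1), (6,2).

7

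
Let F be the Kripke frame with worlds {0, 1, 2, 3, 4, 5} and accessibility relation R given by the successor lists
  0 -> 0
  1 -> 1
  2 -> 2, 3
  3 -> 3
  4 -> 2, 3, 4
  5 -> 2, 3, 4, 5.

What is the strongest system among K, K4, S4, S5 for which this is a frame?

S4

Transitive (axiom 4): yes — every two-step R-path is closed by a direct edge.
Reflexive (axiom T): yes — every world is R-related to itself.
Euclidean (axiom 5): no — 4 R 3 and 4 R 2, but not 3 R 2.
So F validates K, K4, S4; S5 would additionally require R to be Euclidean. The strongest is S4.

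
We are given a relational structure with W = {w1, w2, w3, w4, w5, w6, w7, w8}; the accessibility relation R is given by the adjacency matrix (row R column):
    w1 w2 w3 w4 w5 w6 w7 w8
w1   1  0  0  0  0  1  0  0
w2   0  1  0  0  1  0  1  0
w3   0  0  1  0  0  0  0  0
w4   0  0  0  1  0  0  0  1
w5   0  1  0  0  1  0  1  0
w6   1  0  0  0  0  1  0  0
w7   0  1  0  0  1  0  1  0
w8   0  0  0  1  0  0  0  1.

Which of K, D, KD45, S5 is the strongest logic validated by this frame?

Serial (axiom D): yes — every world has a successor (e.g. w1 R w1).
Euclidean (axiom 5): yes — any two successors of a common world are R-related.
Transitive (axiom 4): yes — every two-step R-path is closed by a direct edge.
Reflexive (axiom T): yes — every world is R-related to itself.
So F validates K, D, KD45, S5. The strongest is S5.

S5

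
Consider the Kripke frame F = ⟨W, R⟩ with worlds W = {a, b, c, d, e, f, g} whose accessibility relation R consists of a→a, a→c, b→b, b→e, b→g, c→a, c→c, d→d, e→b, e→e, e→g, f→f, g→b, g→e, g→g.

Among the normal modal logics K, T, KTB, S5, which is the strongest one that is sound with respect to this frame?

S5

Reflexive (axiom T): yes — every world is R-related to itself.
Symmetric (axiom B): yes — every pair in R has its reverse in R.
Euclidean (axiom 5): yes — any two successors of a common world are R-related.
So F validates K, T, KTB, S5. The strongest is S5.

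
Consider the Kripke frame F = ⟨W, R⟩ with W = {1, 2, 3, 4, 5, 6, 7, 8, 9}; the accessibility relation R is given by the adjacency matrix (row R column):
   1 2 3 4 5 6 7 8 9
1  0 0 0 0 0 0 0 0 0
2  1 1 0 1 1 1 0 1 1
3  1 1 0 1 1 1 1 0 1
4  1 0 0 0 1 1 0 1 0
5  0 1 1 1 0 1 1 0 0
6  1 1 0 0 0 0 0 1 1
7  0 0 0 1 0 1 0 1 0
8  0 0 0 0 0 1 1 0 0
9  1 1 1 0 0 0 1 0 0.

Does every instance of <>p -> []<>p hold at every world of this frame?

No

By correspondence theory, 5 is valid on a frame iff R is Euclidean.
Euclidean: no — 2 R 1 and 2 R 4, but not 1 R 4.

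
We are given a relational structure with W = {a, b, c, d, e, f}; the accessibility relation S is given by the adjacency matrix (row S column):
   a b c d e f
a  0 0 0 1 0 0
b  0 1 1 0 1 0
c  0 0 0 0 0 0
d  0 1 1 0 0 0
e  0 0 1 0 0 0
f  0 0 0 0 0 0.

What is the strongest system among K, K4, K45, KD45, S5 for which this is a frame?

Transitive (axiom 4): no — a S d and d S b, but not a S b.
Euclidean (axiom 5): no — b S c and b S e, but not c S e.
Serial (axiom D): no — c has no S-successor.
Reflexive (axiom T): no — a is not related to itself.
So F validates K; K4 would additionally require S to be transitive. The strongest is K.

K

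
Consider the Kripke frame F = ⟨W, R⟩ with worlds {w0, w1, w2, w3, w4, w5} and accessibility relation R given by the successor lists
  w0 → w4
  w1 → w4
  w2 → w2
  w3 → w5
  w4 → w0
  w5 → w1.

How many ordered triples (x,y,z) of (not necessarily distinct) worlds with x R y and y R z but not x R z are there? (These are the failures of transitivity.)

Enumerating: (w0,w4,w0), (w1,w4,w0), (w3,w5,w1), (w4,w0,w4), (w5,w1,w4).

5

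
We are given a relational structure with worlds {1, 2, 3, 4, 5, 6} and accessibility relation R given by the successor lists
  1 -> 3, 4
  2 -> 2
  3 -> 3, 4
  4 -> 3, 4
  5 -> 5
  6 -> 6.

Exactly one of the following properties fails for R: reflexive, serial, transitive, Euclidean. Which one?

reflexive

Reflexive: no — 1 is not related to itself.
Serial: yes — every world has a successor (e.g. 1 R 3).
Transitive: yes — every two-step R-path is closed by a direct edge.
Euclidean: yes — any two successors of a common world are R-related.
Only reflexive fails.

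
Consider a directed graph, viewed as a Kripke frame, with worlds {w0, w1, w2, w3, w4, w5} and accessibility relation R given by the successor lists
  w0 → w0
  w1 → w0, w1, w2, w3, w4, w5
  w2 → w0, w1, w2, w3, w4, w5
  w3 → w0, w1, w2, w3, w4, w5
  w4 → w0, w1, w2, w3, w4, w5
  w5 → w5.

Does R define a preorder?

Yes

Reflexive: yes — every world is R-related to itself.
Transitive: yes — every two-step R-path is closed by a direct edge.
So R is a preorder.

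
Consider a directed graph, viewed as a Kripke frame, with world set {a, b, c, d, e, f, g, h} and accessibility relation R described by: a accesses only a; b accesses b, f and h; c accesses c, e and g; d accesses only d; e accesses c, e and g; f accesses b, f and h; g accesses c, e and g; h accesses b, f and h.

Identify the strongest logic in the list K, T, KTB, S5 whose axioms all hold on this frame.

S5

Reflexive (axiom T): yes — every world is R-related to itself.
Symmetric (axiom B): yes — every pair in R has its reverse in R.
Euclidean (axiom 5): yes — any two successors of a common world are R-related.
So F validates K, T, KTB, S5. The strongest is S5.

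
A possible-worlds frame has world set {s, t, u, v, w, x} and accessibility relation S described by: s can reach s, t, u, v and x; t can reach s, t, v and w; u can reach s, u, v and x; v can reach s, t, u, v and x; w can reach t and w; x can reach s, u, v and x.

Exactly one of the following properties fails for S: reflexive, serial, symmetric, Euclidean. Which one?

Reflexive: yes — every world is S-related to itself.
Serial: yes — every world has a successor (e.g. s S s).
Symmetric: yes — every pair in S has its reverse in S.
Euclidean: no — s S t and s S u, but not t S u.
Only Euclidean fails.

Euclidean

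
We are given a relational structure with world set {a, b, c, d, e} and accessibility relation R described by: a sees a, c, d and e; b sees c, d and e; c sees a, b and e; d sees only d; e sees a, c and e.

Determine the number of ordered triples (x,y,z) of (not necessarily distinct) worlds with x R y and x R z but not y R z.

Enumerating: (a,c,c), (a,c,d), (a,d,a), (a,d,c), (a,d,e), (a,e,d), (b,c,c), (b,c,d), (b,d,c), (b,d,e), (b,e,d), (c,a,b), (c,b,a), (c,b,b), (c,e,b), (e,c,c).

16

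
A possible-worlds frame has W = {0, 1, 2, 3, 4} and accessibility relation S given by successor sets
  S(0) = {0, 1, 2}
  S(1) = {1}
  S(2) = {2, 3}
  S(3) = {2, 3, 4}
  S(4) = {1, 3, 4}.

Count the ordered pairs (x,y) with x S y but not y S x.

3

Enumerating: (0,1), (0,2), (4,1).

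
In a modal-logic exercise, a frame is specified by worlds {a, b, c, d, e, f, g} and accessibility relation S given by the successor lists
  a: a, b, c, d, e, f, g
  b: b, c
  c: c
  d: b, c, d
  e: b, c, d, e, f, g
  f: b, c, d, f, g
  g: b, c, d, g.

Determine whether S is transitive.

Transitive: yes — every two-step S-path is closed by a direct edge.

Yes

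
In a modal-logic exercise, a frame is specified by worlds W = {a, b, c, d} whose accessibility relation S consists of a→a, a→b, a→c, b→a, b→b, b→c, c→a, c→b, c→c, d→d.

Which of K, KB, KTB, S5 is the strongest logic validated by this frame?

S5

Symmetric (axiom B): yes — every pair in S has its reverse in S.
Reflexive (axiom T): yes — every world is S-related to itself.
Euclidean (axiom 5): yes — any two successors of a common world are S-related.
So F validates K, KB, KTB, S5. The strongest is S5.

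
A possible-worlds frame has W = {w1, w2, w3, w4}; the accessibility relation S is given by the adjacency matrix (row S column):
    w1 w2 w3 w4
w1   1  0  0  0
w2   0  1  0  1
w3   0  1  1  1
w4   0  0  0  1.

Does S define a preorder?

Yes

Reflexive: yes — every world is S-related to itself.
Transitive: yes — every two-step S-path is closed by a direct edge.
So S is a preorder.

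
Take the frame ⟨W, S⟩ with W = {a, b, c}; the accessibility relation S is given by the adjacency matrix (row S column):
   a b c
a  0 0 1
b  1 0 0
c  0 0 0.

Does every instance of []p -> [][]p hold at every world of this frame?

No

By correspondence theory, 4 is valid on a frame iff S is transitive.
Transitive: no — b S a and a S c, but not b S c.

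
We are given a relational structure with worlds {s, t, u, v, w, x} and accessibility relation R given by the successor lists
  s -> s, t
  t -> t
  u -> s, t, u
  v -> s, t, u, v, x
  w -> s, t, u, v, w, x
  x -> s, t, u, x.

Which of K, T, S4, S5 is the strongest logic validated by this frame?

S4

Reflexive (axiom T): yes — every world is R-related to itself.
Transitive (axiom 4): yes — every two-step R-path is closed by a direct edge.
Euclidean (axiom 5): no — u R t and u R s, but not t R s.
So F validates K, T, S4; S5 would additionally require R to be Euclidean. The strongest is S4.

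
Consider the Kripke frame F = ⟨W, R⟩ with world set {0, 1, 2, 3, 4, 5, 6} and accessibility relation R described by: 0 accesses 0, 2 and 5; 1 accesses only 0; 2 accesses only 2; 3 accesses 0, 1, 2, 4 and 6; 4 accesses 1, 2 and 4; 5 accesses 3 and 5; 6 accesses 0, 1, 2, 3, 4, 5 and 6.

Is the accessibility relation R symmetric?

Symmetric: no — 0 R 2 but not 2 R 0.

No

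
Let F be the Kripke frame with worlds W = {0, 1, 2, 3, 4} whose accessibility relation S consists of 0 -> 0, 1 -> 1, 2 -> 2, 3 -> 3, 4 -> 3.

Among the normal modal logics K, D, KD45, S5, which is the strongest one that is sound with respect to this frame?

KD45

Serial (axiom D): yes — every world has a successor (e.g. 0 S 0).
Euclidean (axiom 5): yes — any two successors of a common world are S-related.
Transitive (axiom 4): yes — every two-step S-path is closed by a direct edge.
Reflexive (axiom T): no — 4 is not related to itself.
So F validates K, D, KD45; S5 would additionally require S to be reflexive. The strongest is KD45.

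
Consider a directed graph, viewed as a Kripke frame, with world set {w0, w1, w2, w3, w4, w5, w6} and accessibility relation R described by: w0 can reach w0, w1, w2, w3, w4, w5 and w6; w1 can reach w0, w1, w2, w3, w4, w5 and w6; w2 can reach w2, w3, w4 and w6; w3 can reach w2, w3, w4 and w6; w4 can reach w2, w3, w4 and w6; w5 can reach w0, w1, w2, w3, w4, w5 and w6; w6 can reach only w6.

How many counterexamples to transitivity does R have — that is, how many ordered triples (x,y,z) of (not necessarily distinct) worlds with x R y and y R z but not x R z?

R is transitive; there are no such tuples.

0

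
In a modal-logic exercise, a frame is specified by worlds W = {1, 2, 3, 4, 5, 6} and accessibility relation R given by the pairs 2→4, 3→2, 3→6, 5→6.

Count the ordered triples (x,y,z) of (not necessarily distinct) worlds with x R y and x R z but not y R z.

Enumerating: (2,4,4), (3,2,2), (3,2,6), (3,6,2), (3,6,6), (5,6,6).

6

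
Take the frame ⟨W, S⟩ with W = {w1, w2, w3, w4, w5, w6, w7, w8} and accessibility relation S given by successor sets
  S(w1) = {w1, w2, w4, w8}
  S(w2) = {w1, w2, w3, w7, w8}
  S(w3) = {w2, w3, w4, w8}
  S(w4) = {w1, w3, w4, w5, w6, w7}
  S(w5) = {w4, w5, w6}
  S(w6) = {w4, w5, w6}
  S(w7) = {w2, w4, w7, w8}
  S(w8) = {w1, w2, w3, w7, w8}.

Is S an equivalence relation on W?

No

Reflexive: yes — every world is S-related to itself.
Symmetric: yes — every pair in S has its reverse in S.
Transitive: no — w1 S w2 and w2 S w3, but not w1 S w3.
So S is not an equivalence relation.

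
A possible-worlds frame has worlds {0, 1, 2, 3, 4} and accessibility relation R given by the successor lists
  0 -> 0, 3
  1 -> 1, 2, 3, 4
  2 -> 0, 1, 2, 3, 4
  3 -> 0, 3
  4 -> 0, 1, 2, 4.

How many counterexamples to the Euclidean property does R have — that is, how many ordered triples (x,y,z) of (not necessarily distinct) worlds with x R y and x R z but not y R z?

Enumerating: (1,3,1), (1,3,2), (1,3,4), (1,4,3), (2,0,1), (2,0,2), (2,0,4), (2,1,0), (2,3,1), (2,3,2), (2,3,4), (2,4,3), (4,0,1), (4,0,2), (4,0,4), (4,1,0).

16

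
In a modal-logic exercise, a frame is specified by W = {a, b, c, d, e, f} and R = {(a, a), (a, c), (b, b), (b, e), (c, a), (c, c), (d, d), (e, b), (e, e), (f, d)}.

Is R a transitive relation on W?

Transitive: yes — every two-step R-path is closed by a direct edge.

Yes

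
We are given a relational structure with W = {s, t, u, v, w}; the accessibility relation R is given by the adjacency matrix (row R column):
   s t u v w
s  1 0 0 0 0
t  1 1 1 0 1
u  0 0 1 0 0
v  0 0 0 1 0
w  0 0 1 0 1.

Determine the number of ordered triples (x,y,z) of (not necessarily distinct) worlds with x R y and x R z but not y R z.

9

Enumerating: (t,s,t), (t,s,u), (t,s,w), (t,u,s), (t,u,t), (t,u,w), (t,w,s), (t,w,t), (w,u,w).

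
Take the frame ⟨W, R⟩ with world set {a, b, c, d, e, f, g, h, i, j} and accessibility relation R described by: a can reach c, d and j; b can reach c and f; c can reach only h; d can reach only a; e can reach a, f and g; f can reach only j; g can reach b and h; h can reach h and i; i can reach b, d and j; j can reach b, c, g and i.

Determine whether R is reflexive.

No

Reflexive: no — a is not related to itself.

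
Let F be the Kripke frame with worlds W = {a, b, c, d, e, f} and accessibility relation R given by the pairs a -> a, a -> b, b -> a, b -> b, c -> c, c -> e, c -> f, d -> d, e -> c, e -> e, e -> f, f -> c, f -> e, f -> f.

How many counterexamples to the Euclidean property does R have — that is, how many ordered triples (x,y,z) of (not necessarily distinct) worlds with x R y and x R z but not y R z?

0

R is Euclidean; there are no such tuples.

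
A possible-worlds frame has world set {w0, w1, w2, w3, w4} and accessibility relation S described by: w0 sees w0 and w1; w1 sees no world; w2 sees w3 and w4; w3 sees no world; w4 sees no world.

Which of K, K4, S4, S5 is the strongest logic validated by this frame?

K4

Transitive (axiom 4): yes — every two-step S-path is closed by a direct edge.
Reflexive (axiom T): no — w1 is not related to itself.
Euclidean (axiom 5): no — w2 S w3 and w2 S w4, but not w3 S w4.
So F validates K, K4; S4 would additionally require S to be reflexive. The strongest is K4.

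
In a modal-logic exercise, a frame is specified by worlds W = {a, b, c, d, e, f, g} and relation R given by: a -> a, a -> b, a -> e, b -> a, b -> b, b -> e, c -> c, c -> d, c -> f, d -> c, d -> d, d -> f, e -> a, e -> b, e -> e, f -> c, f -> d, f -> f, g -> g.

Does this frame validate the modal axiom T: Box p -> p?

By correspondence theory, T is valid on a frame iff R is reflexive.
Reflexive: yes — every world is R-related to itself.

Yes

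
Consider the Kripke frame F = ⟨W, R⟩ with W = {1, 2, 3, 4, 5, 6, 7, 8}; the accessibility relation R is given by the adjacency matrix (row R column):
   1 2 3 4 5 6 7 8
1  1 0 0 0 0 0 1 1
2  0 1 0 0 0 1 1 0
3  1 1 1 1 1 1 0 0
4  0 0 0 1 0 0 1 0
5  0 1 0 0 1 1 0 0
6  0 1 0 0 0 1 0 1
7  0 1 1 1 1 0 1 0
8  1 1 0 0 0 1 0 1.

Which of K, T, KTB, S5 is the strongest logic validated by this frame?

Reflexive (axiom T): yes — every world is R-related to itself.
Symmetric (axiom B): no — 1 R 7 but not 7 R 1.
Euclidean (axiom 5): no — 1 R 7 and 1 R 8, but not 7 R 8.
So F validates K, T; KTB would additionally require R to be symmetric. The strongest is T.

T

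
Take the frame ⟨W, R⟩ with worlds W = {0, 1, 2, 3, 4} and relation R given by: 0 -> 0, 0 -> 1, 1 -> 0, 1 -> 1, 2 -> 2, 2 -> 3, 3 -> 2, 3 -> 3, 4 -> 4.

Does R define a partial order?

No

Reflexive: yes — every world is R-related to itself.
Transitive: yes — every two-step R-path is closed by a direct edge.
Antisymmetric: no — 0 R 1 and 1 R 0 with 0 ≠ 1.
So R is not a partial order.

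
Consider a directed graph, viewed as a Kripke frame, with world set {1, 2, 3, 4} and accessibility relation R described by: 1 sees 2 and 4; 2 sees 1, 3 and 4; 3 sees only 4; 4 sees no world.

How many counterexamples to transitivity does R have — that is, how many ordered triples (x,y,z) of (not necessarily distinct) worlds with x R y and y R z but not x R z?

Enumerating: (1,2,1), (1,2,3), (2,1,2).

3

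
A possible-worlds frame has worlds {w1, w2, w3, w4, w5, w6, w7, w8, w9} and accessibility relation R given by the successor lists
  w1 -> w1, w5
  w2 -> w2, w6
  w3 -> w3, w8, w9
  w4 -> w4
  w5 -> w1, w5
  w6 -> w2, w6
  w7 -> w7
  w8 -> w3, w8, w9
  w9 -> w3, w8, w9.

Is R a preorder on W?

Reflexive: yes — every world is R-related to itself.
Transitive: yes — every two-step R-path is closed by a direct edge.
So R is a preorder.

Yes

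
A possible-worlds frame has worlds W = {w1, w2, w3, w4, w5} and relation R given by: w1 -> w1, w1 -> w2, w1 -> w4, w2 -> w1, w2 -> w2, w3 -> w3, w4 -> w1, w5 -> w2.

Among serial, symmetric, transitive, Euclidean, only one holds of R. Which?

Serial: yes — every world has a successor (e.g. w1 R w1).
Symmetric: no — w5 R w2 but not w2 R w5.
Transitive: no — w2 R w1 and w1 R w4, but not w2 R w4.
Euclidean: no — w1 R w2 and w1 R w4, but not w2 R w4.
Only serial holds.

serial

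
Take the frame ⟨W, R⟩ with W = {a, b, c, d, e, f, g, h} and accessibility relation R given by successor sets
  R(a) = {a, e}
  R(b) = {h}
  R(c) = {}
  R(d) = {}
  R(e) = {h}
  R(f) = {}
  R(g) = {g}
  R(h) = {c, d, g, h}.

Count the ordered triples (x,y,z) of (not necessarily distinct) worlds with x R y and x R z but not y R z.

13

Enumerating: (a,e,a), (a,e,e), (h,c,c), (h,c,d), (h,c,g), (h,c,h), (h,d,c), (h,d,d), (h,d,g), (h,d,h), (h,g,c), (h,g,d), (h,g,h).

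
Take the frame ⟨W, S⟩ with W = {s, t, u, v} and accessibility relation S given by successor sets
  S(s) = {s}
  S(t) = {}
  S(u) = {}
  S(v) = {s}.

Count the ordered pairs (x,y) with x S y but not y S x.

Enumerating: (v,s).

1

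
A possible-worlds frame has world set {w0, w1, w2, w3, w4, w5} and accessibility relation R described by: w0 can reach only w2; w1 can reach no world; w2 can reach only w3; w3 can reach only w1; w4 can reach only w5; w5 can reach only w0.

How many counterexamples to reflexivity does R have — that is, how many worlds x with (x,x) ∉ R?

6

Enumerating: w0, w1, w2, w3, w4, w5.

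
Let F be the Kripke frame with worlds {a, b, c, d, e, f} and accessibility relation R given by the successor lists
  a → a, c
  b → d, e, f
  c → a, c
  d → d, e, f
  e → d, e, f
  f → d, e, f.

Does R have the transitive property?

Yes

Transitive: yes — every two-step R-path is closed by a direct edge.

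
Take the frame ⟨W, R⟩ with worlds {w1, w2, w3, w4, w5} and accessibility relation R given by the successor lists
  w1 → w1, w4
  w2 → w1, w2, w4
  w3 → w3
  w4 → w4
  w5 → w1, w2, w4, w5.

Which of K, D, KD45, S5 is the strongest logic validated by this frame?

Serial (axiom D): yes — every world has a successor (e.g. w1 R w1).
Euclidean (axiom 5): no — w2 R w4 and w2 R w1, but not w4 R w1.
Transitive (axiom 4): yes — every two-step R-path is closed by a direct edge.
Reflexive (axiom T): yes — every world is R-related to itself.
So F validates K, D; KD45 would additionally require R to be Euclidean. The strongest is D.

D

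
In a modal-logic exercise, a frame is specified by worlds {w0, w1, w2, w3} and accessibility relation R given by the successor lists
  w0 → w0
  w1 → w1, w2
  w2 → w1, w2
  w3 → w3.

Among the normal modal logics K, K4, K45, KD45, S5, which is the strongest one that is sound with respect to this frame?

S5

Transitive (axiom 4): yes — every two-step R-path is closed by a direct edge.
Euclidean (axiom 5): yes — any two successors of a common world are R-related.
Serial (axiom D): yes — every world has a successor (e.g. w0 R w0).
Reflexive (axiom T): yes — every world is R-related to itself.
So F validates K, K4, K45, KD45, S5. The strongest is S5.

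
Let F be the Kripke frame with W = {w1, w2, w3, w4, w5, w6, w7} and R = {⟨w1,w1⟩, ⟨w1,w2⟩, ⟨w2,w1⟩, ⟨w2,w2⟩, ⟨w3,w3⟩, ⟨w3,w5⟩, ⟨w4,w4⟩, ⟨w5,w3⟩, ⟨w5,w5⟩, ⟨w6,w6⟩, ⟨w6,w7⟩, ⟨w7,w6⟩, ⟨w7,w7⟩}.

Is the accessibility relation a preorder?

Yes

Reflexive: yes — every world is R-related to itself.
Transitive: yes — every two-step R-path is closed by a direct edge.
So R is a preorder.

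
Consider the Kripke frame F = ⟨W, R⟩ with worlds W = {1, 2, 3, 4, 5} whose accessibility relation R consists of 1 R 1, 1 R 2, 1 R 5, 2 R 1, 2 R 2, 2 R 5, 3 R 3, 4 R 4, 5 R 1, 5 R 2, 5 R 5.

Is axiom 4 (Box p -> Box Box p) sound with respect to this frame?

Yes

By correspondence theory, 4 is valid on a frame iff R is transitive.
Transitive: yes — every two-step R-path is closed by a direct edge.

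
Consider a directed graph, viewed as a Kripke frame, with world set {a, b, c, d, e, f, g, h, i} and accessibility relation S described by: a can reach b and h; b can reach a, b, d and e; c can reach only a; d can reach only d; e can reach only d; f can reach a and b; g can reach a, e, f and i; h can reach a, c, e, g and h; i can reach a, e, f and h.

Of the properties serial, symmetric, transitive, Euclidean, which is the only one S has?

Serial: yes — every world has a successor (e.g. a S b).
Symmetric: no — b S d but not d S b.
Transitive: no — a S b and b S d, but not a S d.
Euclidean: no — a S b and a S h, but not b S h.
Only serial holds.

serial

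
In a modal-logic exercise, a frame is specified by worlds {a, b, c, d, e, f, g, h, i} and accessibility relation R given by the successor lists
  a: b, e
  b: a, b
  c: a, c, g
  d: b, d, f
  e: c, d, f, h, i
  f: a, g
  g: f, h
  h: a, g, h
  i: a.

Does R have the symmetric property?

Symmetric: no — a R e but not e R a.

No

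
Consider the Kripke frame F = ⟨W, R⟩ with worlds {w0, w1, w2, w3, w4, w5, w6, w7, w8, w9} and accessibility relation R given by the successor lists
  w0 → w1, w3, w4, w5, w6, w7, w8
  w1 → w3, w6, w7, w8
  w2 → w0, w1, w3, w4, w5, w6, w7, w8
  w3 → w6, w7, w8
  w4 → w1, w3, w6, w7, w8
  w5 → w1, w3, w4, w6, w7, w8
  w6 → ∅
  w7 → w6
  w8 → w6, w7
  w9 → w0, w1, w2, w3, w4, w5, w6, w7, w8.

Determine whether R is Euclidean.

Euclidean: no — w0 R w1 and w0 R w4, but not w1 R w4.

No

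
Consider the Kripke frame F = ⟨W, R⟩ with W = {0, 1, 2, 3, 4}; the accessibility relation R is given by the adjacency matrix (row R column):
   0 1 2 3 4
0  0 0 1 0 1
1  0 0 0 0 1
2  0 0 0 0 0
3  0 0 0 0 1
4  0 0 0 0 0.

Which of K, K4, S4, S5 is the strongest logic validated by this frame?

K4

Transitive (axiom 4): yes — every two-step R-path is closed by a direct edge.
Reflexive (axiom T): no — 0 is not related to itself.
Euclidean (axiom 5): no — 0 R 2 and 0 R 4, but not 2 R 4.
So F validates K, K4; S4 would additionally require R to be reflexive. The strongest is K4.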